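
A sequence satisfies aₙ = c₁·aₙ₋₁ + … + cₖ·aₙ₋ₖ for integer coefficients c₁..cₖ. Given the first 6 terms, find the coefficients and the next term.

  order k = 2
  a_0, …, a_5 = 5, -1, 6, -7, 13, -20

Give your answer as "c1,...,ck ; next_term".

  a_2 = -1·-1 + 1·5 = 6
  a_3 = -1·6 + 1·-1 = -7
  a_4 = -1·-7 + 1·6 = 13
  a_5 = -1·13 + 1·-7 = -20
  a_6 = -1·-20 + 1·13 = 33

-1,1 ; 33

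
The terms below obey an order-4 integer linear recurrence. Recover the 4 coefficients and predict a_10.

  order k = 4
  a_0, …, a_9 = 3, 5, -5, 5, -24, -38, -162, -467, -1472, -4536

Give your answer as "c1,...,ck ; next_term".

  a_4 = 2·5 + 4·-5 + -1·5 + -3·3 = -24
  a_5 = 2·-24 + 4·5 + -1·-5 + -3·5 = -38
  a_6 = 2·-38 + 4·-24 + -1·5 + -3·-5 = -162
  a_7 = 2·-162 + 4·-38 + -1·-24 + -3·5 = -467
  a_8 = 2·-467 + 4·-162 + -1·-38 + -3·-24 = -1472
  a_9 = 2·-1472 + 4·-467 + -1·-162 + -3·-38 = -4536
  a_10 = 2·-4536 + 4·-1472 + -1·-467 + -3·-162 = -14007

2,4,-1,-3 ; -14007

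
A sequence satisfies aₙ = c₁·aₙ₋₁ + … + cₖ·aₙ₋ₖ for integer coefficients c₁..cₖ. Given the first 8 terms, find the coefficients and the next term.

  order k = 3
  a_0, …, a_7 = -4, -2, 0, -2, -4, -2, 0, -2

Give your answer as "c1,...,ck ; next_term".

1,-1,1 ; -4

  a_3 = 1·0 + -1·-2 + 1·-4 = -2
  a_4 = 1·-2 + -1·0 + 1·-2 = -4
  a_5 = 1·-4 + -1·-2 + 1·0 = -2
  a_6 = 1·-2 + -1·-4 + 1·-2 = 0
  a_7 = 1·0 + -1·-2 + 1·-4 = -2
  a_8 = 1·-2 + -1·0 + 1·-2 = -4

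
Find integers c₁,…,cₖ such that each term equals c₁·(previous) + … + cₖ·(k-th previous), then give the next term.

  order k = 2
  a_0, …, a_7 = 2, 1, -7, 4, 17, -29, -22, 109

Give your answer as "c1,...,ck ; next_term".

  a_2 = -1·1 + -3·2 = -7
  a_3 = -1·-7 + -3·1 = 4
  a_4 = -1·4 + -3·-7 = 17
  a_5 = -1·17 + -3·4 = -29
  a_6 = -1·-29 + -3·17 = -22
  a_7 = -1·-22 + -3·-29 = 109
  a_8 = -1·109 + -3·-22 = -43

-1,-3 ; -43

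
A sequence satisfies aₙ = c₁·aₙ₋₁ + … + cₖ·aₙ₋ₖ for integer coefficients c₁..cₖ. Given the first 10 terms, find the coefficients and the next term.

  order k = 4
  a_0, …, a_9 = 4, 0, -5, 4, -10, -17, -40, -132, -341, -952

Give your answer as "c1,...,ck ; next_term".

  a_4 = 2·4 + 2·-5 + 1·0 + -2·4 = -10
  a_5 = 2·-10 + 2·4 + 1·-5 + -2·0 = -17
  a_6 = 2·-17 + 2·-10 + 1·4 + -2·-5 = -40
  a_7 = 2·-40 + 2·-17 + 1·-10 + -2·4 = -132
  a_8 = 2·-132 + 2·-40 + 1·-17 + -2·-10 = -341
  a_9 = 2·-341 + 2·-132 + 1·-40 + -2·-17 = -952
  a_10 = 2·-952 + 2·-341 + 1·-132 + -2·-40 = -2638

2,2,1,-2 ; -2638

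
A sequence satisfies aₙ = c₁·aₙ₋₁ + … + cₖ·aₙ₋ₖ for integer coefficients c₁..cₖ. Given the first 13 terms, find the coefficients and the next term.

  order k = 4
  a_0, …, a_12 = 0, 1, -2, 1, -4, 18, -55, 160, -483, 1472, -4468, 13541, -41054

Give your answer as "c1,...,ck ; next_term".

-3,-1,-3,1 ; 124497

  a_4 = -3·1 + -1·-2 + -3·1 + 1·0 = -4
  a_5 = -3·-4 + -1·1 + -3·-2 + 1·1 = 18
  a_6 = -3·18 + -1·-4 + -3·1 + 1·-2 = -55
  a_7 = -3·-55 + -1·18 + -3·-4 + 1·1 = 160
  a_8 = -3·160 + -1·-55 + -3·18 + 1·-4 = -483
  a_9 = -3·-483 + -1·160 + -3·-55 + 1·18 = 1472
  a_10 = -3·1472 + -1·-483 + -3·160 + 1·-55 = -4468
  a_11 = -3·-4468 + -1·1472 + -3·-483 + 1·160 = 13541
  a_12 = -3·13541 + -1·-4468 + -3·1472 + 1·-483 = -41054
  a_13 = -3·-41054 + -1·13541 + -3·-4468 + 1·1472 = 124497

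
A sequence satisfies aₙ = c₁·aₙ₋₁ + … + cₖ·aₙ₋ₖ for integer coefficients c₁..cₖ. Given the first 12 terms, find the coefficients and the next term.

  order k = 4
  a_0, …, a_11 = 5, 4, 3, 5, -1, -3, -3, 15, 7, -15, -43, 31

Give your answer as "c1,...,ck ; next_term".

0,-1,-2,2 ; 87

  a_4 = 0·5 + -1·3 + -2·4 + 2·5 = -1
  a_5 = 0·-1 + -1·5 + -2·3 + 2·4 = -3
  a_6 = 0·-3 + -1·-1 + -2·5 + 2·3 = -3
  a_7 = 0·-3 + -1·-3 + -2·-1 + 2·5 = 15
  a_8 = 0·15 + -1·-3 + -2·-3 + 2·-1 = 7
  a_9 = 0·7 + -1·15 + -2·-3 + 2·-3 = -15
  a_10 = 0·-15 + -1·7 + -2·15 + 2·-3 = -43
  a_11 = 0·-43 + -1·-15 + -2·7 + 2·15 = 31
  a_12 = 0·31 + -1·-43 + -2·-15 + 2·7 = 87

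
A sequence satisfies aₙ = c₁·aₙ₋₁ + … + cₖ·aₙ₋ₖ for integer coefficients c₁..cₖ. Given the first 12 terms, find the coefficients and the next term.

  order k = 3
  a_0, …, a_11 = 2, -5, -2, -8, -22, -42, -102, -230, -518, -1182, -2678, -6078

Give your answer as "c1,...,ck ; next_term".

1,2,2 ; -13798

  a_3 = 1·-2 + 2·-5 + 2·2 = -8
  a_4 = 1·-8 + 2·-2 + 2·-5 = -22
  a_5 = 1·-22 + 2·-8 + 2·-2 = -42
  a_6 = 1·-42 + 2·-22 + 2·-8 = -102
  a_7 = 1·-102 + 2·-42 + 2·-22 = -230
  a_8 = 1·-230 + 2·-102 + 2·-42 = -518
  a_9 = 1·-518 + 2·-230 + 2·-102 = -1182
  a_10 = 1·-1182 + 2·-518 + 2·-230 = -2678
  a_11 = 1·-2678 + 2·-1182 + 2·-518 = -6078
  a_12 = 1·-6078 + 2·-2678 + 2·-1182 = -13798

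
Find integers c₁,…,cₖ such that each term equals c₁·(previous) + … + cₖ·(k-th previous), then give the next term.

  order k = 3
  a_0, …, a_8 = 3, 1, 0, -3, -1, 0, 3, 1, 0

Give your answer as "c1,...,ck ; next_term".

0,0,-1 ; -3

  a_3 = 0·0 + 0·1 + -1·3 = -3
  a_4 = 0·-3 + 0·0 + -1·1 = -1
  a_5 = 0·-1 + 0·-3 + -1·0 = 0
  a_6 = 0·0 + 0·-1 + -1·-3 = 3
  a_7 = 0·3 + 0·0 + -1·-1 = 1
  a_8 = 0·1 + 0·3 + -1·0 = 0
  a_9 = 0·0 + 0·1 + -1·3 = -3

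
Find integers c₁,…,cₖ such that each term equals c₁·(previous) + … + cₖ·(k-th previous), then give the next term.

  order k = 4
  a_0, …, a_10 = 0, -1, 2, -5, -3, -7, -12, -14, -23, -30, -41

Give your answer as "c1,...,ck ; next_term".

1,1,0,-1 ; -57

  a_4 = 1·-5 + 1·2 + 0·-1 + -1·0 = -3
  a_5 = 1·-3 + 1·-5 + 0·2 + -1·-1 = -7
  a_6 = 1·-7 + 1·-3 + 0·-5 + -1·2 = -12
  a_7 = 1·-12 + 1·-7 + 0·-3 + -1·-5 = -14
  a_8 = 1·-14 + 1·-12 + 0·-7 + -1·-3 = -23
  a_9 = 1·-23 + 1·-14 + 0·-12 + -1·-7 = -30
  a_10 = 1·-30 + 1·-23 + 0·-14 + -1·-12 = -41
  a_11 = 1·-41 + 1·-30 + 0·-23 + -1·-14 = -57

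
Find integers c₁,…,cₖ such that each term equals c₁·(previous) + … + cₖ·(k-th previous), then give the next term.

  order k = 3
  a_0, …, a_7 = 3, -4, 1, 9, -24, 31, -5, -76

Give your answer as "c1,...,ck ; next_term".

  a_3 = -2·1 + -2·-4 + 1·3 = 9
  a_4 = -2·9 + -2·1 + 1·-4 = -24
  a_5 = -2·-24 + -2·9 + 1·1 = 31
  a_6 = -2·31 + -2·-24 + 1·9 = -5
  a_7 = -2·-5 + -2·31 + 1·-24 = -76
  a_8 = -2·-76 + -2·-5 + 1·31 = 193

-2,-2,1 ; 193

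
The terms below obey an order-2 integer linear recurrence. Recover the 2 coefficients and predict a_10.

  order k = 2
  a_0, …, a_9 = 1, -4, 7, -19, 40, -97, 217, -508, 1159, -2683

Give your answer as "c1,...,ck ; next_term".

  a_2 = -1·-4 + 3·1 = 7
  a_3 = -1·7 + 3·-4 = -19
  a_4 = -1·-19 + 3·7 = 40
  a_5 = -1·40 + 3·-19 = -97
  a_6 = -1·-97 + 3·40 = 217
  a_7 = -1·217 + 3·-97 = -508
  a_8 = -1·-508 + 3·217 = 1159
  a_9 = -1·1159 + 3·-508 = -2683
  a_10 = -1·-2683 + 3·1159 = 6160

-1,3 ; 6160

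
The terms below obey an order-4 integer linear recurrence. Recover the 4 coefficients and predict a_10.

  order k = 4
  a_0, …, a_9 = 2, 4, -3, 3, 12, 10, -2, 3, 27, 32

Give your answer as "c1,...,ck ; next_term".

  a_4 = 1·3 + -1·-3 + 1·4 + 1·2 = 12
  a_5 = 1·12 + -1·3 + 1·-3 + 1·4 = 10
  a_6 = 1·10 + -1·12 + 1·3 + 1·-3 = -2
  a_7 = 1·-2 + -1·10 + 1·12 + 1·3 = 3
  a_8 = 1·3 + -1·-2 + 1·10 + 1·12 = 27
  a_9 = 1·27 + -1·3 + 1·-2 + 1·10 = 32
  a_10 = 1·32 + -1·27 + 1·3 + 1·-2 = 6

1,-1,1,1 ; 6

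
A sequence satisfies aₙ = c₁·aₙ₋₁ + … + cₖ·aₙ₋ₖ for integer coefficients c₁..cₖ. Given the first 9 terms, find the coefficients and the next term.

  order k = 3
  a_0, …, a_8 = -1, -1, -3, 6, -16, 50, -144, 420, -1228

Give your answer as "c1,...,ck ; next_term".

  a_3 = -2·-3 + 2·-1 + -2·-1 = 6
  a_4 = -2·6 + 2·-3 + -2·-1 = -16
  a_5 = -2·-16 + 2·6 + -2·-3 = 50
  a_6 = -2·50 + 2·-16 + -2·6 = -144
  a_7 = -2·-144 + 2·50 + -2·-16 = 420
  a_8 = -2·420 + 2·-144 + -2·50 = -1228
  a_9 = -2·-1228 + 2·420 + -2·-144 = 3584

-2,2,-2 ; 3584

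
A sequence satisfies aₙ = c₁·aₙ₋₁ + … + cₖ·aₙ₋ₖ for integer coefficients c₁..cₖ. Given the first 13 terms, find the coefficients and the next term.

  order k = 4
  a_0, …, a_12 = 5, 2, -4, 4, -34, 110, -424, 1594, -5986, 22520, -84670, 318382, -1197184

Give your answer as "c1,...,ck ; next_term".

-3,3,0,-2 ; 4501658

  a_4 = -3·4 + 3·-4 + 0·2 + -2·5 = -34
  a_5 = -3·-34 + 3·4 + 0·-4 + -2·2 = 110
  a_6 = -3·110 + 3·-34 + 0·4 + -2·-4 = -424
  a_7 = -3·-424 + 3·110 + 0·-34 + -2·4 = 1594
  a_8 = -3·1594 + 3·-424 + 0·110 + -2·-34 = -5986
  a_9 = -3·-5986 + 3·1594 + 0·-424 + -2·110 = 22520
  a_10 = -3·22520 + 3·-5986 + 0·1594 + -2·-424 = -84670
  a_11 = -3·-84670 + 3·22520 + 0·-5986 + -2·1594 = 318382
  a_12 = -3·318382 + 3·-84670 + 0·22520 + -2·-5986 = -1197184
  a_13 = -3·-1197184 + 3·318382 + 0·-84670 + -2·22520 = 4501658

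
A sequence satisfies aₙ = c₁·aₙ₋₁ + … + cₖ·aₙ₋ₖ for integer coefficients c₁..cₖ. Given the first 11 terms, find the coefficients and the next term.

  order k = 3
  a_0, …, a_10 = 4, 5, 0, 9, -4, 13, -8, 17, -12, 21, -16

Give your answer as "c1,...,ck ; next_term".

-1,1,1 ; 25

  a_3 = -1·0 + 1·5 + 1·4 = 9
  a_4 = -1·9 + 1·0 + 1·5 = -4
  a_5 = -1·-4 + 1·9 + 1·0 = 13
  a_6 = -1·13 + 1·-4 + 1·9 = -8
  a_7 = -1·-8 + 1·13 + 1·-4 = 17
  a_8 = -1·17 + 1·-8 + 1·13 = -12
  a_9 = -1·-12 + 1·17 + 1·-8 = 21
  a_10 = -1·21 + 1·-12 + 1·17 = -16
  a_11 = -1·-16 + 1·21 + 1·-12 = 25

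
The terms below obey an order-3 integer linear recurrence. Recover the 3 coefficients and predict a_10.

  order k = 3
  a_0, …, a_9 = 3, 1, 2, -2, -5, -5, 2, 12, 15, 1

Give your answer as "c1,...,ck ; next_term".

  a_3 = 1·2 + -1·1 + -1·3 = -2
  a_4 = 1·-2 + -1·2 + -1·1 = -5
  a_5 = 1·-5 + -1·-2 + -1·2 = -5
  a_6 = 1·-5 + -1·-5 + -1·-2 = 2
  a_7 = 1·2 + -1·-5 + -1·-5 = 12
  a_8 = 1·12 + -1·2 + -1·-5 = 15
  a_9 = 1·15 + -1·12 + -1·2 = 1
  a_10 = 1·1 + -1·15 + -1·12 = -26

1,-1,-1 ; -26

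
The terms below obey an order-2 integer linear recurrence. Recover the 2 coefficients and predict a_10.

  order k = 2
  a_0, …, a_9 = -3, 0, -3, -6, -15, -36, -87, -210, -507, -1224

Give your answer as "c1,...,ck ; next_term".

  a_2 = 2·0 + 1·-3 = -3
  a_3 = 2·-3 + 1·0 = -6
  a_4 = 2·-6 + 1·-3 = -15
  a_5 = 2·-15 + 1·-6 = -36
  a_6 = 2·-36 + 1·-15 = -87
  a_7 = 2·-87 + 1·-36 = -210
  a_8 = 2·-210 + 1·-87 = -507
  a_9 = 2·-507 + 1·-210 = -1224
  a_10 = 2·-1224 + 1·-507 = -2955

2,1 ; -2955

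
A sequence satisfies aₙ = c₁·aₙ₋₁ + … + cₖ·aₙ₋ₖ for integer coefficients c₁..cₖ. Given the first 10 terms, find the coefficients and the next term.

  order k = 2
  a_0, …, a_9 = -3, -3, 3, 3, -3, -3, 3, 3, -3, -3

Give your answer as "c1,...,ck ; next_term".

  a_2 = 0·-3 + -1·-3 = 3
  a_3 = 0·3 + -1·-3 = 3
  a_4 = 0·3 + -1·3 = -3
  a_5 = 0·-3 + -1·3 = -3
  a_6 = 0·-3 + -1·-3 = 3
  a_7 = 0·3 + -1·-3 = 3
  a_8 = 0·3 + -1·3 = -3
  a_9 = 0·-3 + -1·3 = -3
  a_10 = 0·-3 + -1·-3 = 3

0,-1 ; 3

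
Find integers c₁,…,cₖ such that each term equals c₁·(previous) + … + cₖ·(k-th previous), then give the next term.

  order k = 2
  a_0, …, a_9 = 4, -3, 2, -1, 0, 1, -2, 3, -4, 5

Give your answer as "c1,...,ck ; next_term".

  a_2 = -2·-3 + -1·4 = 2
  a_3 = -2·2 + -1·-3 = -1
  a_4 = -2·-1 + -1·2 = 0
  a_5 = -2·0 + -1·-1 = 1
  a_6 = -2·1 + -1·0 = -2
  a_7 = -2·-2 + -1·1 = 3
  a_8 = -2·3 + -1·-2 = -4
  a_9 = -2·-4 + -1·3 = 5
  a_10 = -2·5 + -1·-4 = -6

-2,-1 ; -6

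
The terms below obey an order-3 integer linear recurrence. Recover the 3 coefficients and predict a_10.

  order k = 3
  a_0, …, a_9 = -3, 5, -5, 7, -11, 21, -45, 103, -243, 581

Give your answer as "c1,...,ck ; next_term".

-3,-1,1 ; -1397

  a_3 = -3·-5 + -1·5 + 1·-3 = 7
  a_4 = -3·7 + -1·-5 + 1·5 = -11
  a_5 = -3·-11 + -1·7 + 1·-5 = 21
  a_6 = -3·21 + -1·-11 + 1·7 = -45
  a_7 = -3·-45 + -1·21 + 1·-11 = 103
  a_8 = -3·103 + -1·-45 + 1·21 = -243
  a_9 = -3·-243 + -1·103 + 1·-45 = 581
  a_10 = -3·581 + -1·-243 + 1·103 = -1397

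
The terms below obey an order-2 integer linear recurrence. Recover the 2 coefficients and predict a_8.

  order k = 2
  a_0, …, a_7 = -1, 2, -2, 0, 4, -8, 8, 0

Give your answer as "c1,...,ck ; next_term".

-2,-2 ; -16

  a_2 = -2·2 + -2·-1 = -2
  a_3 = -2·-2 + -2·2 = 0
  a_4 = -2·0 + -2·-2 = 4
  a_5 = -2·4 + -2·0 = -8
  a_6 = -2·-8 + -2·4 = 8
  a_7 = -2·8 + -2·-8 = 0
  a_8 = -2·0 + -2·8 = -16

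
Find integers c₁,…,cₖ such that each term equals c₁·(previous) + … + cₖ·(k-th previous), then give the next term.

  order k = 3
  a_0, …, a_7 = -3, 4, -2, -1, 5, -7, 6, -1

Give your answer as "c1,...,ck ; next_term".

  a_3 = -1·-2 + 0·4 + 1·-3 = -1
  a_4 = -1·-1 + 0·-2 + 1·4 = 5
  a_5 = -1·5 + 0·-1 + 1·-2 = -7
  a_6 = -1·-7 + 0·5 + 1·-1 = 6
  a_7 = -1·6 + 0·-7 + 1·5 = -1
  a_8 = -1·-1 + 0·6 + 1·-7 = -6

-1,0,1 ; -6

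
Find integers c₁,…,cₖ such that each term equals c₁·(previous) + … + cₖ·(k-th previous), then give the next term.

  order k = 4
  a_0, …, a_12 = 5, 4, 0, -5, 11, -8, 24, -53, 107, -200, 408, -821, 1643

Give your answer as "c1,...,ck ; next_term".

-1,1,-1,2 ; -3272

  a_4 = -1·-5 + 1·0 + -1·4 + 2·5 = 11
  a_5 = -1·11 + 1·-5 + -1·0 + 2·4 = -8
  a_6 = -1·-8 + 1·11 + -1·-5 + 2·0 = 24
  a_7 = -1·24 + 1·-8 + -1·11 + 2·-5 = -53
  a_8 = -1·-53 + 1·24 + -1·-8 + 2·11 = 107
  a_9 = -1·107 + 1·-53 + -1·24 + 2·-8 = -200
  a_10 = -1·-200 + 1·107 + -1·-53 + 2·24 = 408
  a_11 = -1·408 + 1·-200 + -1·107 + 2·-53 = -821
  a_12 = -1·-821 + 1·408 + -1·-200 + 2·107 = 1643
  a_13 = -1·1643 + 1·-821 + -1·408 + 2·-200 = -3272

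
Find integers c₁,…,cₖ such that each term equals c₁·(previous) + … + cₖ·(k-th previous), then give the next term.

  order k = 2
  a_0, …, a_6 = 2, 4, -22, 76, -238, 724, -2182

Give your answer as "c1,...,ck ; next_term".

  a_2 = -4·4 + -3·2 = -22
  a_3 = -4·-22 + -3·4 = 76
  a_4 = -4·76 + -3·-22 = -238
  a_5 = -4·-238 + -3·76 = 724
  a_6 = -4·724 + -3·-238 = -2182
  a_7 = -4·-2182 + -3·724 = 6556

-4,-3 ; 6556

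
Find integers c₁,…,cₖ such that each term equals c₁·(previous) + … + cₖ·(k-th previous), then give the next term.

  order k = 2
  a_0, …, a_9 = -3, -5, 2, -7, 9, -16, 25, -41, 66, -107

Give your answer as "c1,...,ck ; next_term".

  a_2 = -1·-5 + 1·-3 = 2
  a_3 = -1·2 + 1·-5 = -7
  a_4 = -1·-7 + 1·2 = 9
  a_5 = -1·9 + 1·-7 = -16
  a_6 = -1·-16 + 1·9 = 25
  a_7 = -1·25 + 1·-16 = -41
  a_8 = -1·-41 + 1·25 = 66
  a_9 = -1·66 + 1·-41 = -107
  a_10 = -1·-107 + 1·66 = 173

-1,1 ; 173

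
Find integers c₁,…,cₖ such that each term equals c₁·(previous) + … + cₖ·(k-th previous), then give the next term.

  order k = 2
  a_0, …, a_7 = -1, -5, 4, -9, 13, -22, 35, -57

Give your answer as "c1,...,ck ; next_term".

-1,1 ; 92

  a_2 = -1·-5 + 1·-1 = 4
  a_3 = -1·4 + 1·-5 = -9
  a_4 = -1·-9 + 1·4 = 13
  a_5 = -1·13 + 1·-9 = -22
  a_6 = -1·-22 + 1·13 = 35
  a_7 = -1·35 + 1·-22 = -57
  a_8 = -1·-57 + 1·35 = 92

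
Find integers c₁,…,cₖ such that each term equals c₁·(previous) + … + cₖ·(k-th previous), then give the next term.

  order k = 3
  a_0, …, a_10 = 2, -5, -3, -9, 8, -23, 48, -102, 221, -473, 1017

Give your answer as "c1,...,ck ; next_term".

-1,2,-1 ; -2184

  a_3 = -1·-3 + 2·-5 + -1·2 = -9
  a_4 = -1·-9 + 2·-3 + -1·-5 = 8
  a_5 = -1·8 + 2·-9 + -1·-3 = -23
  a_6 = -1·-23 + 2·8 + -1·-9 = 48
  a_7 = -1·48 + 2·-23 + -1·8 = -102
  a_8 = -1·-102 + 2·48 + -1·-23 = 221
  a_9 = -1·221 + 2·-102 + -1·48 = -473
  a_10 = -1·-473 + 2·221 + -1·-102 = 1017
  a_11 = -1·1017 + 2·-473 + -1·221 = -2184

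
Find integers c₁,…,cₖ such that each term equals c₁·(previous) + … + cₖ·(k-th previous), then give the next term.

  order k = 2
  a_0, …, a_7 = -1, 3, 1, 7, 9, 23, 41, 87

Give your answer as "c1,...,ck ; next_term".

  a_2 = 1·3 + 2·-1 = 1
  a_3 = 1·1 + 2·3 = 7
  a_4 = 1·7 + 2·1 = 9
  a_5 = 1·9 + 2·7 = 23
  a_6 = 1·23 + 2·9 = 41
  a_7 = 1·41 + 2·23 = 87
  a_8 = 1·87 + 2·41 = 169

1,2 ; 169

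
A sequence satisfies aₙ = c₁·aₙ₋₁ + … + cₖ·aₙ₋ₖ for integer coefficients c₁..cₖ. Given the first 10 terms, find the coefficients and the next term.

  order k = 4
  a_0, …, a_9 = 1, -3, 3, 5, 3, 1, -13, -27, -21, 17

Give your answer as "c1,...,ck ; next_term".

  a_4 = 1·5 + -1·3 + -1·-3 + -2·1 = 3
  a_5 = 1·3 + -1·5 + -1·3 + -2·-3 = 1
  a_6 = 1·1 + -1·3 + -1·5 + -2·3 = -13
  a_7 = 1·-13 + -1·1 + -1·3 + -2·5 = -27
  a_8 = 1·-27 + -1·-13 + -1·1 + -2·3 = -21
  a_9 = 1·-21 + -1·-27 + -1·-13 + -2·1 = 17
  a_10 = 1·17 + -1·-21 + -1·-27 + -2·-13 = 91

1,-1,-1,-2 ; 91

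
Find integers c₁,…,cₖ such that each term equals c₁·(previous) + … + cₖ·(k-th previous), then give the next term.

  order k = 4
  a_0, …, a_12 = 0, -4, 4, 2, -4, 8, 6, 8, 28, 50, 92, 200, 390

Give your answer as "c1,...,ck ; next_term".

0,2,3,2 ; 776

  a_4 = 0·2 + 2·4 + 3·-4 + 2·0 = -4
  a_5 = 0·-4 + 2·2 + 3·4 + 2·-4 = 8
  a_6 = 0·8 + 2·-4 + 3·2 + 2·4 = 6
  a_7 = 0·6 + 2·8 + 3·-4 + 2·2 = 8
  a_8 = 0·8 + 2·6 + 3·8 + 2·-4 = 28
  a_9 = 0·28 + 2·8 + 3·6 + 2·8 = 50
  a_10 = 0·50 + 2·28 + 3·8 + 2·6 = 92
  a_11 = 0·92 + 2·50 + 3·28 + 2·8 = 200
  a_12 = 0·200 + 2·92 + 3·50 + 2·28 = 390
  a_13 = 0·390 + 2·200 + 3·92 + 2·50 = 776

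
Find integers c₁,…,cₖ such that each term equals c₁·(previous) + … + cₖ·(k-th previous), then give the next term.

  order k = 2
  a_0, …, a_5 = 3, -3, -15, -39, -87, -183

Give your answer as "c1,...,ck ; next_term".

3,-2 ; -375

  a_2 = 3·-3 + -2·3 = -15
  a_3 = 3·-15 + -2·-3 = -39
  a_4 = 3·-39 + -2·-15 = -87
  a_5 = 3·-87 + -2·-39 = -183
  a_6 = 3·-183 + -2·-87 = -375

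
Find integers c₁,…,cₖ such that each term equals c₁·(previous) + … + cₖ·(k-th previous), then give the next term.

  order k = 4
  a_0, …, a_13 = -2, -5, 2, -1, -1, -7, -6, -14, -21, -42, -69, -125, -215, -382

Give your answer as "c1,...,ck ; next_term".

1,1,0,1 ; -666

  a_4 = 1·-1 + 1·2 + 0·-5 + 1·-2 = -1
  a_5 = 1·-1 + 1·-1 + 0·2 + 1·-5 = -7
  a_6 = 1·-7 + 1·-1 + 0·-1 + 1·2 = -6
  a_7 = 1·-6 + 1·-7 + 0·-1 + 1·-1 = -14
  a_8 = 1·-14 + 1·-6 + 0·-7 + 1·-1 = -21
  a_9 = 1·-21 + 1·-14 + 0·-6 + 1·-7 = -42
  a_10 = 1·-42 + 1·-21 + 0·-14 + 1·-6 = -69
  a_11 = 1·-69 + 1·-42 + 0·-21 + 1·-14 = -125
  a_12 = 1·-125 + 1·-69 + 0·-42 + 1·-21 = -215
  a_13 = 1·-215 + 1·-125 + 0·-69 + 1·-42 = -382
  a_14 = 1·-382 + 1·-215 + 0·-125 + 1·-69 = -666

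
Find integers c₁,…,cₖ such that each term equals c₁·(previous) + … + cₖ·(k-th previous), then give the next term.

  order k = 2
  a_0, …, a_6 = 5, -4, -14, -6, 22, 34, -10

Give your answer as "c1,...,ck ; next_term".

  a_2 = 1·-4 + -2·5 = -14
  a_3 = 1·-14 + -2·-4 = -6
  a_4 = 1·-6 + -2·-14 = 22
  a_5 = 1·22 + -2·-6 = 34
  a_6 = 1·34 + -2·22 = -10
  a_7 = 1·-10 + -2·34 = -78

1,-2 ; -78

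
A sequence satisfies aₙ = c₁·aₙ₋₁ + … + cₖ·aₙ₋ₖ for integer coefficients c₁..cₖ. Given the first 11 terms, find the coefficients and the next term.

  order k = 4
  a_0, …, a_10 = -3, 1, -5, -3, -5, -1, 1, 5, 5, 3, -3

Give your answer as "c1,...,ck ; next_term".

  a_4 = 2·-3 + -1·-5 + -1·1 + 1·-3 = -5
  a_5 = 2·-5 + -1·-3 + -1·-5 + 1·1 = -1
  a_6 = 2·-1 + -1·-5 + -1·-3 + 1·-5 = 1
  a_7 = 2·1 + -1·-1 + -1·-5 + 1·-3 = 5
  a_8 = 2·5 + -1·1 + -1·-1 + 1·-5 = 5
  a_9 = 2·5 + -1·5 + -1·1 + 1·-1 = 3
  a_10 = 2·3 + -1·5 + -1·5 + 1·1 = -3
  a_11 = 2·-3 + -1·3 + -1·5 + 1·5 = -9

2,-1,-1,1 ; -9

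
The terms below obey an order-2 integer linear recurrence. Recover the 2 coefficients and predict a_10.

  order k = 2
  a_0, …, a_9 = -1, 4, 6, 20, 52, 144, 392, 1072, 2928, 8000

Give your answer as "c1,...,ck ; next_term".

  a_2 = 2·4 + 2·-1 = 6
  a_3 = 2·6 + 2·4 = 20
  a_4 = 2·20 + 2·6 = 52
  a_5 = 2·52 + 2·20 = 144
  a_6 = 2·144 + 2·52 = 392
  a_7 = 2·392 + 2·144 = 1072
  a_8 = 2·1072 + 2·392 = 2928
  a_9 = 2·2928 + 2·1072 = 8000
  a_10 = 2·8000 + 2·2928 = 21856

2,2 ; 21856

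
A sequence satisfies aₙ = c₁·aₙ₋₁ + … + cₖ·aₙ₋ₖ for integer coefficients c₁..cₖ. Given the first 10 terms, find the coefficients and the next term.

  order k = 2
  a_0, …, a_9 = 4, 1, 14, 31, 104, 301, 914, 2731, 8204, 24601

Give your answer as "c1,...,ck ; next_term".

  a_2 = 2·1 + 3·4 = 14
  a_3 = 2·14 + 3·1 = 31
  a_4 = 2·31 + 3·14 = 104
  a_5 = 2·104 + 3·31 = 301
  a_6 = 2·301 + 3·104 = 914
  a_7 = 2·914 + 3·301 = 2731
  a_8 = 2·2731 + 3·914 = 8204
  a_9 = 2·8204 + 3·2731 = 24601
  a_10 = 2·24601 + 3·8204 = 73814

2,3 ; 73814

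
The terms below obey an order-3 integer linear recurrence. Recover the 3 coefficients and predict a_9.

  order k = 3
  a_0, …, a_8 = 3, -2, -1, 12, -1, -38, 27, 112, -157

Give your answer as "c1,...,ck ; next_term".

0,-3,2 ; -282

  a_3 = 0·-1 + -3·-2 + 2·3 = 12
  a_4 = 0·12 + -3·-1 + 2·-2 = -1
  a_5 = 0·-1 + -3·12 + 2·-1 = -38
  a_6 = 0·-38 + -3·-1 + 2·12 = 27
  a_7 = 0·27 + -3·-38 + 2·-1 = 112
  a_8 = 0·112 + -3·27 + 2·-38 = -157
  a_9 = 0·-157 + -3·112 + 2·27 = -282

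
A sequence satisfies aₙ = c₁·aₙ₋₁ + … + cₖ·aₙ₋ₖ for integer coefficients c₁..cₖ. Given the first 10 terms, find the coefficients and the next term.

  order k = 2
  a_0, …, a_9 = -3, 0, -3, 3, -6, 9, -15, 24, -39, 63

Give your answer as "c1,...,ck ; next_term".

-1,1 ; -102

  a_2 = -1·0 + 1·-3 = -3
  a_3 = -1·-3 + 1·0 = 3
  a_4 = -1·3 + 1·-3 = -6
  a_5 = -1·-6 + 1·3 = 9
  a_6 = -1·9 + 1·-6 = -15
  a_7 = -1·-15 + 1·9 = 24
  a_8 = -1·24 + 1·-15 = -39
  a_9 = -1·-39 + 1·24 = 63
  a_10 = -1·63 + 1·-39 = -102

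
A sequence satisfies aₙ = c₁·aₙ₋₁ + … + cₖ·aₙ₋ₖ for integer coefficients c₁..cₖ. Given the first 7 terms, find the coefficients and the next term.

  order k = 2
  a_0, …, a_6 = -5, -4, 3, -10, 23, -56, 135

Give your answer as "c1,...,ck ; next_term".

-2,1 ; -326

  a_2 = -2·-4 + 1·-5 = 3
  a_3 = -2·3 + 1·-4 = -10
  a_4 = -2·-10 + 1·3 = 23
  a_5 = -2·23 + 1·-10 = -56
  a_6 = -2·-56 + 1·23 = 135
  a_7 = -2·135 + 1·-56 = -326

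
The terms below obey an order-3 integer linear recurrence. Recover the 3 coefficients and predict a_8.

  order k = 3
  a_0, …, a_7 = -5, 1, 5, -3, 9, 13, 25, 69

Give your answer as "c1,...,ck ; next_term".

1,2,2 ; 145

  a_3 = 1·5 + 2·1 + 2·-5 = -3
  a_4 = 1·-3 + 2·5 + 2·1 = 9
  a_5 = 1·9 + 2·-3 + 2·5 = 13
  a_6 = 1·13 + 2·9 + 2·-3 = 25
  a_7 = 1·25 + 2·13 + 2·9 = 69
  a_8 = 1·69 + 2·25 + 2·13 = 145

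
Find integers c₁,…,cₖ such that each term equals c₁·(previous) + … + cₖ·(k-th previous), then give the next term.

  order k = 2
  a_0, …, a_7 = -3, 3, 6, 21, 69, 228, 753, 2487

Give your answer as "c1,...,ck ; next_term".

  a_2 = 3·3 + 1·-3 = 6
  a_3 = 3·6 + 1·3 = 21
  a_4 = 3·21 + 1·6 = 69
  a_5 = 3·69 + 1·21 = 228
  a_6 = 3·228 + 1·69 = 753
  a_7 = 3·753 + 1·228 = 2487
  a_8 = 3·2487 + 1·753 = 8214

3,1 ; 8214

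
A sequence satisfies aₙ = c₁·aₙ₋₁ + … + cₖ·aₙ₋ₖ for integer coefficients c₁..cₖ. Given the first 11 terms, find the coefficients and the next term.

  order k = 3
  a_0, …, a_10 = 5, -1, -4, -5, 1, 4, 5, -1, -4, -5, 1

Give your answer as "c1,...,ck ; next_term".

0,0,-1 ; 4

  a_3 = 0·-4 + 0·-1 + -1·5 = -5
  a_4 = 0·-5 + 0·-4 + -1·-1 = 1
  a_5 = 0·1 + 0·-5 + -1·-4 = 4
  a_6 = 0·4 + 0·1 + -1·-5 = 5
  a_7 = 0·5 + 0·4 + -1·1 = -1
  a_8 = 0·-1 + 0·5 + -1·4 = -4
  a_9 = 0·-4 + 0·-1 + -1·5 = -5
  a_10 = 0·-5 + 0·-4 + -1·-1 = 1
  a_11 = 0·1 + 0·-5 + -1·-4 = 4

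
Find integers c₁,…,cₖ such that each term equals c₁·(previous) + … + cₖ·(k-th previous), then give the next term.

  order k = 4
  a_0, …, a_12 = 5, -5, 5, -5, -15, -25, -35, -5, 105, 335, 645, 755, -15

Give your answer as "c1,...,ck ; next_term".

  a_4 = 2·-5 + -1·5 + -2·-5 + -2·5 = -15
  a_5 = 2·-15 + -1·-5 + -2·5 + -2·-5 = -25
  a_6 = 2·-25 + -1·-15 + -2·-5 + -2·5 = -35
  a_7 = 2·-35 + -1·-25 + -2·-15 + -2·-5 = -5
  a_8 = 2·-5 + -1·-35 + -2·-25 + -2·-15 = 105
  a_9 = 2·105 + -1·-5 + -2·-35 + -2·-25 = 335
  a_10 = 2·335 + -1·105 + -2·-5 + -2·-35 = 645
  a_11 = 2·645 + -1·335 + -2·105 + -2·-5 = 755
  a_12 = 2·755 + -1·645 + -2·335 + -2·105 = -15
  a_13 = 2·-15 + -1·755 + -2·645 + -2·335 = -2745

2,-1,-2,-2 ; -2745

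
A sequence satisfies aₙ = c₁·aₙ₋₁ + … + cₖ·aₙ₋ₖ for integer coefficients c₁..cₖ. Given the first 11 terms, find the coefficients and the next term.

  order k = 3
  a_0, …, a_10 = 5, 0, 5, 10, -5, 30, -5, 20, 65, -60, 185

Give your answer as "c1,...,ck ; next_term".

  a_3 = -1·5 + 1·0 + 3·5 = 10
  a_4 = -1·10 + 1·5 + 3·0 = -5
  a_5 = -1·-5 + 1·10 + 3·5 = 30
  a_6 = -1·30 + 1·-5 + 3·10 = -5
  a_7 = -1·-5 + 1·30 + 3·-5 = 20
  a_8 = -1·20 + 1·-5 + 3·30 = 65
  a_9 = -1·65 + 1·20 + 3·-5 = -60
  a_10 = -1·-60 + 1·65 + 3·20 = 185
  a_11 = -1·185 + 1·-60 + 3·65 = -50

-1,1,3 ; -50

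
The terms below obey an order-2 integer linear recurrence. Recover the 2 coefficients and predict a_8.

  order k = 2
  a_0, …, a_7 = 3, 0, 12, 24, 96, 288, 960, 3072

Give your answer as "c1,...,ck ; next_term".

  a_2 = 2·0 + 4·3 = 12
  a_3 = 2·12 + 4·0 = 24
  a_4 = 2·24 + 4·12 = 96
  a_5 = 2·96 + 4·24 = 288
  a_6 = 2·288 + 4·96 = 960
  a_7 = 2·960 + 4·288 = 3072
  a_8 = 2·3072 + 4·960 = 9984

2,4 ; 9984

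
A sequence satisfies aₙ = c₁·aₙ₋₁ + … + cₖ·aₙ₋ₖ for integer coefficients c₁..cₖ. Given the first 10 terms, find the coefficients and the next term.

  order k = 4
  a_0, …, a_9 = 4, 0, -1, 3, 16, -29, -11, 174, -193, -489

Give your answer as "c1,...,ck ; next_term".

-1,-3,4,4 ; 1720

  a_4 = -1·3 + -3·-1 + 4·0 + 4·4 = 16
  a_5 = -1·16 + -3·3 + 4·-1 + 4·0 = -29
  a_6 = -1·-29 + -3·16 + 4·3 + 4·-1 = -11
  a_7 = -1·-11 + -3·-29 + 4·16 + 4·3 = 174
  a_8 = -1·174 + -3·-11 + 4·-29 + 4·16 = -193
  a_9 = -1·-193 + -3·174 + 4·-11 + 4·-29 = -489
  a_10 = -1·-489 + -3·-193 + 4·174 + 4·-11 = 1720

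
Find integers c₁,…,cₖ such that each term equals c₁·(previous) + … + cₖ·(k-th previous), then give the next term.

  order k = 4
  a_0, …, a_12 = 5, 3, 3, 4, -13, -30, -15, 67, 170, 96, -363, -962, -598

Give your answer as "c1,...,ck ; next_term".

  a_4 = 1·4 + -2·3 + -2·3 + -1·5 = -13
  a_5 = 1·-13 + -2·4 + -2·3 + -1·3 = -30
  a_6 = 1·-30 + -2·-13 + -2·4 + -1·3 = -15
  a_7 = 1·-15 + -2·-30 + -2·-13 + -1·4 = 67
  a_8 = 1·67 + -2·-15 + -2·-30 + -1·-13 = 170
  a_9 = 1·170 + -2·67 + -2·-15 + -1·-30 = 96
  a_10 = 1·96 + -2·170 + -2·67 + -1·-15 = -363
  a_11 = 1·-363 + -2·96 + -2·170 + -1·67 = -962
  a_12 = 1·-962 + -2·-363 + -2·96 + -1·170 = -598
  a_13 = 1·-598 + -2·-962 + -2·-363 + -1·96 = 1956

1,-2,-2,-1 ; 1956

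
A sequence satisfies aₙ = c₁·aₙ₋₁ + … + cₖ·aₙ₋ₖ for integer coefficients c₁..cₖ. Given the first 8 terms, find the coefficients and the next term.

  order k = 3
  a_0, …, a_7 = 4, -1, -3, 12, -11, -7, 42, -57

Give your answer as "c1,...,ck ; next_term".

  a_3 = -1·-3 + -1·-1 + 2·4 = 12
  a_4 = -1·12 + -1·-3 + 2·-1 = -11
  a_5 = -1·-11 + -1·12 + 2·-3 = -7
  a_6 = -1·-7 + -1·-11 + 2·12 = 42
  a_7 = -1·42 + -1·-7 + 2·-11 = -57
  a_8 = -1·-57 + -1·42 + 2·-7 = 1

-1,-1,2 ; 1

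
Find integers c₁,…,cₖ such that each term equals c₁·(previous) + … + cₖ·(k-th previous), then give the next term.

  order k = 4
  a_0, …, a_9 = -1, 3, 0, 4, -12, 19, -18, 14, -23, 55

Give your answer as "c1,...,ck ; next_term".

  a_4 = -2·4 + -2·0 + -1·3 + 1·-1 = -12
  a_5 = -2·-12 + -2·4 + -1·0 + 1·3 = 19
  a_6 = -2·19 + -2·-12 + -1·4 + 1·0 = -18
  a_7 = -2·-18 + -2·19 + -1·-12 + 1·4 = 14
  a_8 = -2·14 + -2·-18 + -1·19 + 1·-12 = -23
  a_9 = -2·-23 + -2·14 + -1·-18 + 1·19 = 55
  a_10 = -2·55 + -2·-23 + -1·14 + 1·-18 = -96

-2,-2,-1,1 ; -96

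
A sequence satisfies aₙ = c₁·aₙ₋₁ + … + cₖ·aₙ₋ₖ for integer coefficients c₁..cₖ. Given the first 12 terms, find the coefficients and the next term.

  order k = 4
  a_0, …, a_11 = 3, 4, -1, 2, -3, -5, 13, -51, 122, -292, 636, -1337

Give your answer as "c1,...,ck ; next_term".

  a_4 = -2·2 + 2·-1 + 3·4 + -3·3 = -3
  a_5 = -2·-3 + 2·2 + 3·-1 + -3·4 = -5
  a_6 = -2·-5 + 2·-3 + 3·2 + -3·-1 = 13
  a_7 = -2·13 + 2·-5 + 3·-3 + -3·2 = -51
  a_8 = -2·-51 + 2·13 + 3·-5 + -3·-3 = 122
  a_9 = -2·122 + 2·-51 + 3·13 + -3·-5 = -292
  a_10 = -2·-292 + 2·122 + 3·-51 + -3·13 = 636
  a_11 = -2·636 + 2·-292 + 3·122 + -3·-51 = -1337
  a_12 = -2·-1337 + 2·636 + 3·-292 + -3·122 = 2704

-2,2,3,-3 ; 2704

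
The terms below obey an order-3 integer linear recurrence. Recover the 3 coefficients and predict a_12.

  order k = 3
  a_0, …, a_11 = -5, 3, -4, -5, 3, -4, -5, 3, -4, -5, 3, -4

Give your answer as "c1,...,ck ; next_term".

0,0,1 ; -5

  a_3 = 0·-4 + 0·3 + 1·-5 = -5
  a_4 = 0·-5 + 0·-4 + 1·3 = 3
  a_5 = 0·3 + 0·-5 + 1·-4 = -4
  a_6 = 0·-4 + 0·3 + 1·-5 = -5
  a_7 = 0·-5 + 0·-4 + 1·3 = 3
  a_8 = 0·3 + 0·-5 + 1·-4 = -4
  a_9 = 0·-4 + 0·3 + 1·-5 = -5
  a_10 = 0·-5 + 0·-4 + 1·3 = 3
  a_11 = 0·3 + 0·-5 + 1·-4 = -4
  a_12 = 0·-4 + 0·3 + 1·-5 = -5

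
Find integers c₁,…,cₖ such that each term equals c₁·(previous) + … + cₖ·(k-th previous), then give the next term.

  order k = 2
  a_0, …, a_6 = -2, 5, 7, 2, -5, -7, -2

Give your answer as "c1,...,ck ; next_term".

  a_2 = 1·5 + -1·-2 = 7
  a_3 = 1·7 + -1·5 = 2
  a_4 = 1·2 + -1·7 = -5
  a_5 = 1·-5 + -1·2 = -7
  a_6 = 1·-7 + -1·-5 = -2
  a_7 = 1·-2 + -1·-7 = 5

1,-1 ; 5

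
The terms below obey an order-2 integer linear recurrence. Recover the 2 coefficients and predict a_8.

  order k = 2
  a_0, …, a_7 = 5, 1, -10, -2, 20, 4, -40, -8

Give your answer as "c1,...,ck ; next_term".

  a_2 = 0·1 + -2·5 = -10
  a_3 = 0·-10 + -2·1 = -2
  a_4 = 0·-2 + -2·-10 = 20
  a_5 = 0·20 + -2·-2 = 4
  a_6 = 0·4 + -2·20 = -40
  a_7 = 0·-40 + -2·4 = -8
  a_8 = 0·-8 + -2·-40 = 80

0,-2 ; 80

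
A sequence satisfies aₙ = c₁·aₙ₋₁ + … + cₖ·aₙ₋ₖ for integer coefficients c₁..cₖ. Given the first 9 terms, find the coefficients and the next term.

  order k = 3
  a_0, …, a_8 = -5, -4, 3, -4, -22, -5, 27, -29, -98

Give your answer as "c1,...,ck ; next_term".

1,-2,3 ; 41

  a_3 = 1·3 + -2·-4 + 3·-5 = -4
  a_4 = 1·-4 + -2·3 + 3·-4 = -22
  a_5 = 1·-22 + -2·-4 + 3·3 = -5
  a_6 = 1·-5 + -2·-22 + 3·-4 = 27
  a_7 = 1·27 + -2·-5 + 3·-22 = -29
  a_8 = 1·-29 + -2·27 + 3·-5 = -98
  a_9 = 1·-98 + -2·-29 + 3·27 = 41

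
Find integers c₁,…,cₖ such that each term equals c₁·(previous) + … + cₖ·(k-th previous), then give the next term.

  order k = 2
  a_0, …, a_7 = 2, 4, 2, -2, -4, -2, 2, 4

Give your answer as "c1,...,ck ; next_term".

  a_2 = 1·4 + -1·2 = 2
  a_3 = 1·2 + -1·4 = -2
  a_4 = 1·-2 + -1·2 = -4
  a_5 = 1·-4 + -1·-2 = -2
  a_6 = 1·-2 + -1·-4 = 2
  a_7 = 1·2 + -1·-2 = 4
  a_8 = 1·4 + -1·2 = 2

1,-1 ; 2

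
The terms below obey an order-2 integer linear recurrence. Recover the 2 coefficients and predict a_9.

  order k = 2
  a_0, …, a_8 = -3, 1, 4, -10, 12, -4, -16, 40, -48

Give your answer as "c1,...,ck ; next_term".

  a_2 = -2·1 + -2·-3 = 4
  a_3 = -2·4 + -2·1 = -10
  a_4 = -2·-10 + -2·4 = 12
  a_5 = -2·12 + -2·-10 = -4
  a_6 = -2·-4 + -2·12 = -16
  a_7 = -2·-16 + -2·-4 = 40
  a_8 = -2·40 + -2·-16 = -48
  a_9 = -2·-48 + -2·40 = 16

-2,-2 ; 16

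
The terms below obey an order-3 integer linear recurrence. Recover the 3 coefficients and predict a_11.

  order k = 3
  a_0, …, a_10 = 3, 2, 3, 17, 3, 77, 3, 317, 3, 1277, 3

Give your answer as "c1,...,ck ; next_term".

-1,4,4 ; 5117

  a_3 = -1·3 + 4·2 + 4·3 = 17
  a_4 = -1·17 + 4·3 + 4·2 = 3
  a_5 = -1·3 + 4·17 + 4·3 = 77
  a_6 = -1·77 + 4·3 + 4·17 = 3
  a_7 = -1·3 + 4·77 + 4·3 = 317
  a_8 = -1·317 + 4·3 + 4·77 = 3
  a_9 = -1·3 + 4·317 + 4·3 = 1277
  a_10 = -1·1277 + 4·3 + 4·317 = 3
  a_11 = -1·3 + 4·1277 + 4·3 = 5117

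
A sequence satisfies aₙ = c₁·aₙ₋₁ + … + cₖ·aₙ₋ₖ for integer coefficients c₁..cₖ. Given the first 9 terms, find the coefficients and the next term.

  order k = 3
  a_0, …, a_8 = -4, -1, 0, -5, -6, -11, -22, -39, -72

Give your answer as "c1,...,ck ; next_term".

1,1,1 ; -133

  a_3 = 1·0 + 1·-1 + 1·-4 = -5
  a_4 = 1·-5 + 1·0 + 1·-1 = -6
  a_5 = 1·-6 + 1·-5 + 1·0 = -11
  a_6 = 1·-11 + 1·-6 + 1·-5 = -22
  a_7 = 1·-22 + 1·-11 + 1·-6 = -39
  a_8 = 1·-39 + 1·-22 + 1·-11 = -72
  a_9 = 1·-72 + 1·-39 + 1·-22 = -133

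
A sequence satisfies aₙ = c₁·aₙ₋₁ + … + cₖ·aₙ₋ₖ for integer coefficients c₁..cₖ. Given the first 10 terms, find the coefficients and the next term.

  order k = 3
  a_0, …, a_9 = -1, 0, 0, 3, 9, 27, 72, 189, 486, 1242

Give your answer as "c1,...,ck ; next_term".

  a_3 = 3·0 + 0·0 + -3·-1 = 3
  a_4 = 3·3 + 0·0 + -3·0 = 9
  a_5 = 3·9 + 0·3 + -3·0 = 27
  a_6 = 3·27 + 0·9 + -3·3 = 72
  a_7 = 3·72 + 0·27 + -3·9 = 189
  a_8 = 3·189 + 0·72 + -3·27 = 486
  a_9 = 3·486 + 0·189 + -3·72 = 1242
  a_10 = 3·1242 + 0·486 + -3·189 = 3159

3,0,-3 ; 3159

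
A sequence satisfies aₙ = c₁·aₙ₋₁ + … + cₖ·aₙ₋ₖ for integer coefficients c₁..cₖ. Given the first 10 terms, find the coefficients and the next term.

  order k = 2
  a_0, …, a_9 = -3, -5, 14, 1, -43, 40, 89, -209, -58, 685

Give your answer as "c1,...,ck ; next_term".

  a_2 = -1·-5 + -3·-3 = 14
  a_3 = -1·14 + -3·-5 = 1
  a_4 = -1·1 + -3·14 = -43
  a_5 = -1·-43 + -3·1 = 40
  a_6 = -1·40 + -3·-43 = 89
  a_7 = -1·89 + -3·40 = -209
  a_8 = -1·-209 + -3·89 = -58
  a_9 = -1·-58 + -3·-209 = 685
  a_10 = -1·685 + -3·-58 = -511

-1,-3 ; -511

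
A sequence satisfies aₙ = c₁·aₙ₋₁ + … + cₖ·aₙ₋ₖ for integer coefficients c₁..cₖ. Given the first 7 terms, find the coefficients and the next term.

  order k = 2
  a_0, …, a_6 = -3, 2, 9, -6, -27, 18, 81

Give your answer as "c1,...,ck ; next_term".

  a_2 = 0·2 + -3·-3 = 9
  a_3 = 0·9 + -3·2 = -6
  a_4 = 0·-6 + -3·9 = -27
  a_5 = 0·-27 + -3·-6 = 18
  a_6 = 0·18 + -3·-27 = 81
  a_7 = 0·81 + -3·18 = -54

0,-3 ; -54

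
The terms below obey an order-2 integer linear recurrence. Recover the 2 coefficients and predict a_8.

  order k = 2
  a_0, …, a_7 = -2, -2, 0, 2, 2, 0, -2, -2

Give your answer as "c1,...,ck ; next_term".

  a_2 = 1·-2 + -1·-2 = 0
  a_3 = 1·0 + -1·-2 = 2
  a_4 = 1·2 + -1·0 = 2
  a_5 = 1·2 + -1·2 = 0
  a_6 = 1·0 + -1·2 = -2
  a_7 = 1·-2 + -1·0 = -2
  a_8 = 1·-2 + -1·-2 = 0

1,-1 ; 0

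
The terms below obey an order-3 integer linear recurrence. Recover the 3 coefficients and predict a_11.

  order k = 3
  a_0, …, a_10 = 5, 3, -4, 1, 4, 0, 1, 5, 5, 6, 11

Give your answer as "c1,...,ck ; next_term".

  a_3 = 1·-4 + 0·3 + 1·5 = 1
  a_4 = 1·1 + 0·-4 + 1·3 = 4
  a_5 = 1·4 + 0·1 + 1·-4 = 0
  a_6 = 1·0 + 0·4 + 1·1 = 1
  a_7 = 1·1 + 0·0 + 1·4 = 5
  a_8 = 1·5 + 0·1 + 1·0 = 5
  a_9 = 1·5 + 0·5 + 1·1 = 6
  a_10 = 1·6 + 0·5 + 1·5 = 11
  a_11 = 1·11 + 0·6 + 1·5 = 16

1,0,1 ; 16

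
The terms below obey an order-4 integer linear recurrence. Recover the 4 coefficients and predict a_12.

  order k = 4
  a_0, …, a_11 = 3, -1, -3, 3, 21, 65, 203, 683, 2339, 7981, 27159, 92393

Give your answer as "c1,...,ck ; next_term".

  a_4 = 4·3 + -3·-3 + 3·-1 + 1·3 = 21
  a_5 = 4·21 + -3·3 + 3·-3 + 1·-1 = 65
  a_6 = 4·65 + -3·21 + 3·3 + 1·-3 = 203
  a_7 = 4·203 + -3·65 + 3·21 + 1·3 = 683
  a_8 = 4·683 + -3·203 + 3·65 + 1·21 = 2339
  a_9 = 4·2339 + -3·683 + 3·203 + 1·65 = 7981
  a_10 = 4·7981 + -3·2339 + 3·683 + 1·203 = 27159
  a_11 = 4·27159 + -3·7981 + 3·2339 + 1·683 = 92393
  a_12 = 4·92393 + -3·27159 + 3·7981 + 1·2339 = 314377

4,-3,3,1 ; 314377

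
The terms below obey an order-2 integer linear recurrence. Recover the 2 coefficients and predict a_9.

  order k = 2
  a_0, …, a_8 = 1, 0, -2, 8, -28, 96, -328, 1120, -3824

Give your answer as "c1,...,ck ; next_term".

  a_2 = -4·0 + -2·1 = -2
  a_3 = -4·-2 + -2·0 = 8
  a_4 = -4·8 + -2·-2 = -28
  a_5 = -4·-28 + -2·8 = 96
  a_6 = -4·96 + -2·-28 = -328
  a_7 = -4·-328 + -2·96 = 1120
  a_8 = -4·1120 + -2·-328 = -3824
  a_9 = -4·-3824 + -2·1120 = 13056

-4,-2 ; 13056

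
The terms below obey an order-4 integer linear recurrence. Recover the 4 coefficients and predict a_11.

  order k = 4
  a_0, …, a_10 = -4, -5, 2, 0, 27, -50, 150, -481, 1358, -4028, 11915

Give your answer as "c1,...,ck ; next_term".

-2,2,-3,-2 ; -34998

  a_4 = -2·0 + 2·2 + -3·-5 + -2·-4 = 27
  a_5 = -2·27 + 2·0 + -3·2 + -2·-5 = -50
  a_6 = -2·-50 + 2·27 + -3·0 + -2·2 = 150
  a_7 = -2·150 + 2·-50 + -3·27 + -2·0 = -481
  a_8 = -2·-481 + 2·150 + -3·-50 + -2·27 = 1358
  a_9 = -2·1358 + 2·-481 + -3·150 + -2·-50 = -4028
  a_10 = -2·-4028 + 2·1358 + -3·-481 + -2·150 = 11915
  a_11 = -2·11915 + 2·-4028 + -3·1358 + -2·-481 = -34998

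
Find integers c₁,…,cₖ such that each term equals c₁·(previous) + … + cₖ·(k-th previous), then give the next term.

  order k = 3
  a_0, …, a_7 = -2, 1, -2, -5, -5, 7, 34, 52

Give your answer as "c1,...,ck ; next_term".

2,-3,-1 ; -5

  a_3 = 2·-2 + -3·1 + -1·-2 = -5
  a_4 = 2·-5 + -3·-2 + -1·1 = -5
  a_5 = 2·-5 + -3·-5 + -1·-2 = 7
  a_6 = 2·7 + -3·-5 + -1·-5 = 34
  a_7 = 2·34 + -3·7 + -1·-5 = 52
  a_8 = 2·52 + -3·34 + -1·7 = -5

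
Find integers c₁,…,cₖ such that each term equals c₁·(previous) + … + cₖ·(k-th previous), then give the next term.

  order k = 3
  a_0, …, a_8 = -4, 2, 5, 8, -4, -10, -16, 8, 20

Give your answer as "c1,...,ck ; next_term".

0,0,-2 ; 32

  a_3 = 0·5 + 0·2 + -2·-4 = 8
  a_4 = 0·8 + 0·5 + -2·2 = -4
  a_5 = 0·-4 + 0·8 + -2·5 = -10
  a_6 = 0·-10 + 0·-4 + -2·8 = -16
  a_7 = 0·-16 + 0·-10 + -2·-4 = 8
  a_8 = 0·8 + 0·-16 + -2·-10 = 20
  a_9 = 0·20 + 0·8 + -2·-16 = 32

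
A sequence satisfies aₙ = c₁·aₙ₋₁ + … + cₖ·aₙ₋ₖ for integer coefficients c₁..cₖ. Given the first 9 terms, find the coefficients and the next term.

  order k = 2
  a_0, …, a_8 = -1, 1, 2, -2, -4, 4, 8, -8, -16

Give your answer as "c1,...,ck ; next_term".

0,-2 ; 16

  a_2 = 0·1 + -2·-1 = 2
  a_3 = 0·2 + -2·1 = -2
  a_4 = 0·-2 + -2·2 = -4
  a_5 = 0·-4 + -2·-2 = 4
  a_6 = 0·4 + -2·-4 = 8
  a_7 = 0·8 + -2·4 = -8
  a_8 = 0·-8 + -2·8 = -16
  a_9 = 0·-16 + -2·-8 = 16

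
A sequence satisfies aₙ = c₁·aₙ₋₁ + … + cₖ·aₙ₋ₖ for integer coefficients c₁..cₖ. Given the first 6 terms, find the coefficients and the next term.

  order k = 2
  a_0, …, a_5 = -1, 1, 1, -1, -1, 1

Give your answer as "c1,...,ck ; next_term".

  a_2 = 0·1 + -1·-1 = 1
  a_3 = 0·1 + -1·1 = -1
  a_4 = 0·-1 + -1·1 = -1
  a_5 = 0·-1 + -1·-1 = 1
  a_6 = 0·1 + -1·-1 = 1

0,-1 ; 1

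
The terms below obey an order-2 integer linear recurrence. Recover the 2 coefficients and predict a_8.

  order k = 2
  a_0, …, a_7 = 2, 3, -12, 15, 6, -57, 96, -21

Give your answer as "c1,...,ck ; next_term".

  a_2 = -2·3 + -3·2 = -12
  a_3 = -2·-12 + -3·3 = 15
  a_4 = -2·15 + -3·-12 = 6
  a_5 = -2·6 + -3·15 = -57
  a_6 = -2·-57 + -3·6 = 96
  a_7 = -2·96 + -3·-57 = -21
  a_8 = -2·-21 + -3·96 = -246

-2,-3 ; -246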